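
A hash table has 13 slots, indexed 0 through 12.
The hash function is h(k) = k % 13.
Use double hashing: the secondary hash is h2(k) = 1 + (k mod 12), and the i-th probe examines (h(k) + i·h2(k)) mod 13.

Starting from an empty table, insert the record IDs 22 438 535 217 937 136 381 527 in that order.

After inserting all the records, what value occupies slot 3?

438

22: h=9 → slot 9
438: h=9, h2=7, probe 9,3 → slot 3
535: h=2 → slot 2
217: h=9, h2=2, probe 9,11 → slot 11
937: h=1 → slot 1
136: h=6 → slot 6
381: h=4 → slot 4
527: h=7 → slot 7
Table: [-, 937, 535, 438, 381, -, 136, 527, -, 22, -, 217, -]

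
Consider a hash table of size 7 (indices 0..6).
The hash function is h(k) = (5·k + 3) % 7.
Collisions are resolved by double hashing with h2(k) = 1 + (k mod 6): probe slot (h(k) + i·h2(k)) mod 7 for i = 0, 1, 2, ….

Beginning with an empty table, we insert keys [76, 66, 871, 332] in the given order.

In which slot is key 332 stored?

0

76: h=5 → slot 5
66: h=4 → slot 4
871: h=4, h2=2, probe 4,6 → slot 6
332: h=4, h2=3, probe 4,0 → slot 0
Table: [332, —, —, —, 66, 76, 871]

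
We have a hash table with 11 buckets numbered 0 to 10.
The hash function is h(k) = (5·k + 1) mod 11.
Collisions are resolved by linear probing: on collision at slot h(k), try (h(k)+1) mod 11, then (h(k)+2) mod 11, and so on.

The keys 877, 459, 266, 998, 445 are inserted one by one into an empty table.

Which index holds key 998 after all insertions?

877: h=8 => slot 8
459: h=8, probe 8,9 => slot 9
266: h=0 => slot 0
998: h=8, probe 8,9,10 => slot 10
445: h=4 => slot 4
Table: [266, -, -, -, 445, -, -, -, 877, 459, 998]

10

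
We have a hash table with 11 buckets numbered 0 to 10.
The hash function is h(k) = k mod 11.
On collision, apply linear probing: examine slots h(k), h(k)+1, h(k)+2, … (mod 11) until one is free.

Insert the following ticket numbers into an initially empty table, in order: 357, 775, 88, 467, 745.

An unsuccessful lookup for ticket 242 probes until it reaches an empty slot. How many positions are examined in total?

2

Insert 357: h=5, slot 5 empty => index 5.
Insert 775: h=5, slot 5 occupied => index 6.
Insert 88: h=0, slot 0 empty => index 0.
Insert 467: h=5, slots 5,6 occupied => index 7.
Insert 745: h=8, slot 8 empty => index 8.
Table: [88, ∅, ∅, ∅, ∅, 357, 775, 467, 745, ∅, ∅]
Lookup 242: h=0, probe 0,1 → slot 1 empty, not found.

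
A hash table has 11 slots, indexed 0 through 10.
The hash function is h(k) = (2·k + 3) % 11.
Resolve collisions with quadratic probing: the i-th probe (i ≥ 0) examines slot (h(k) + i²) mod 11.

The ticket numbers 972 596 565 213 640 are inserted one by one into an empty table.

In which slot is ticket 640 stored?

8

Insert 972: h=0, slot 0 empty → index 0.
Insert 596: h=7, slot 7 empty → index 7.
Insert 565: h=0, slot 0 occupied → index 1.
Insert 213: h=0, slots 0,1 occupied → index 4.
Insert 640: h=7, slot 7 occupied → index 8.
Table: [972, 565, —, —, 213, —, —, 596, 640, —, —]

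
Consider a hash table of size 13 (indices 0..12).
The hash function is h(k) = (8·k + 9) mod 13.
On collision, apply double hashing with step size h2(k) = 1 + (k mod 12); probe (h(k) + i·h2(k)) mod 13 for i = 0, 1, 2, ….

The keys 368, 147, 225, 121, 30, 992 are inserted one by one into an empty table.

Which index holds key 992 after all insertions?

368: h=2 => slot 2
147: h=2, h2=4, probe 2,6 => slot 6
225: h=2, h2=10, probe 2,12 => slot 12
121: h=2, h2=2, probe 2,4 => slot 4
30: h=2, h2=7, probe 2,9 => slot 9
992: h=2, h2=9, probe 2,11 => slot 11
Table: [_, _, 368, _, 121, _, 147, _, _, 30, _, 992, 225]

11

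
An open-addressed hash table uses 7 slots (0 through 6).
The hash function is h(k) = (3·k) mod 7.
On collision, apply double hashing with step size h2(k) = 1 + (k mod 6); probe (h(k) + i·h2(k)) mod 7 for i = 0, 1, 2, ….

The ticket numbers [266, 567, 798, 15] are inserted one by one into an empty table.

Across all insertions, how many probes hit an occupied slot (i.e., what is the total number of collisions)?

2

266: h=0 => slot 0
567: h=0, h2=4, probe 0,4 => slot 4
798: h=0, h2=1, probe 0,1 => slot 1
15: h=3 => slot 3
Table: [266, 798, ., 15, 567, ., .]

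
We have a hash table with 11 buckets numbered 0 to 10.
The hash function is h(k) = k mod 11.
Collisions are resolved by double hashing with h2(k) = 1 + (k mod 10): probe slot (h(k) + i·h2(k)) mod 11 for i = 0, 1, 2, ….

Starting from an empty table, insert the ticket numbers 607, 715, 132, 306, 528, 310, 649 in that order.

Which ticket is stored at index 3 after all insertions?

132

607 hashes to 2; slot 2 is free -> place at 2.
715 hashes to 0; slot 0 is free -> place at 0.
132 hashes to 0, h2=3; 0 taken -> place at 3.
306 hashes to 9; slot 9 is free -> place at 9.
528 hashes to 0, h2=9; 0,9 taken -> place at 7.
310 hashes to 2, h2=1; 2,3 taken -> place at 4.
649 hashes to 0, h2=10; 0 taken -> place at 10.
Table: [715, —, 607, 132, 310, —, —, 528, —, 306, 649]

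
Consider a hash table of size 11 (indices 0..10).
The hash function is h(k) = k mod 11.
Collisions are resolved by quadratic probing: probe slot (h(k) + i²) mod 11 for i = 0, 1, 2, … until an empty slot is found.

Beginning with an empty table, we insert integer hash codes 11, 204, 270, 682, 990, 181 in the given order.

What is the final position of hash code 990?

11 hashes to 0; slot 0 is free → place at 0.
204 hashes to 6; slot 6 is free → place at 6.
270 hashes to 6; 6 taken → place at 7.
682 hashes to 0; 0 taken → place at 1.
990 hashes to 0; 0,1 taken → place at 4.
181 hashes to 5; slot 5 is free → place at 5.
Table: [11, 682, —, —, 990, 181, 204, 270, —, —, —]

4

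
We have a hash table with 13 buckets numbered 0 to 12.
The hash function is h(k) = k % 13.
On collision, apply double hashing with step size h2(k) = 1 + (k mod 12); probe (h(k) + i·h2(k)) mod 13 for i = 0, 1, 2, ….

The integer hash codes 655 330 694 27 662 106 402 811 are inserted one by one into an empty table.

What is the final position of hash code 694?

3

655 hashes to 5; slot 5 is free => place at 5.
330 hashes to 5, h2=7; 5 taken => place at 12.
694 hashes to 5, h2=11; 5 taken => place at 3.
27 hashes to 1; slot 1 is free => place at 1.
662 hashes to 12, h2=3; 12 taken => place at 2.
106 hashes to 2, h2=11; 2 taken => place at 0.
402 hashes to 12, h2=7; 12 taken => place at 6.
811 hashes to 5, h2=8; 5,0 taken => place at 8.
Table: [106, 27, 662, 694, ., 655, 402, ., 811, ., ., ., 330]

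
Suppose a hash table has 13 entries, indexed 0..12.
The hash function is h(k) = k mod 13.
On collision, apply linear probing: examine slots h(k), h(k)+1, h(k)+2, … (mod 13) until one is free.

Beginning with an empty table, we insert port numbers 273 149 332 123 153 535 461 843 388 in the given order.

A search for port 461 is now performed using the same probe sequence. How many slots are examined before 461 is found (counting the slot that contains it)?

273: h=0 → slot 0
149: h=6 → slot 6
332: h=7 → slot 7
123: h=6, probe 6,7,8 → slot 8
153: h=10 → slot 10
535: h=2 → slot 2
461: h=6, probe 6,7,8,9 → slot 9
843: h=11 → slot 11
388: h=11, probe 11,12 → slot 12
Table: [273, -, 535, -, -, -, 149, 332, 123, 461, 153, 843, 388]
Lookup 461: h=6, probe 6,7,8,9 → found at 9.

4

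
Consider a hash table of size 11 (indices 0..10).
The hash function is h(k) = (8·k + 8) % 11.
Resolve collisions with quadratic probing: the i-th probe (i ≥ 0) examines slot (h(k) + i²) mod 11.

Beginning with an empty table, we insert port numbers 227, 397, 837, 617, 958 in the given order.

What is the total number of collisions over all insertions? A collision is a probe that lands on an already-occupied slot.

8

227 hashes to 9; slot 9 is free => place at 9.
397 hashes to 5; slot 5 is free => place at 5.
837 hashes to 5; 5 taken => place at 6.
617 hashes to 5; 5,6,9 taken => place at 3.
958 hashes to 5; 5,6,9,3 taken => place at 10.
Table: [∅, ∅, ∅, 617, ∅, 397, 837, ∅, ∅, 227, 958]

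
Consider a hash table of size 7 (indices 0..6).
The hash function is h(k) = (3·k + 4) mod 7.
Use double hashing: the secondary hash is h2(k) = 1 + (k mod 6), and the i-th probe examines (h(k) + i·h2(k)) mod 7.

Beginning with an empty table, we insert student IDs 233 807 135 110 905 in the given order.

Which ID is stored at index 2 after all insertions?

233: h=3 → slot 3
807: h=3, h2=4, probe 3,0 → slot 0
135: h=3, h2=4, probe 3,0,4 → slot 4
110: h=5 → slot 5
905: h=3, h2=6, probe 3,2 → slot 2
Table: [807, ., 905, 233, 135, 110, .]

905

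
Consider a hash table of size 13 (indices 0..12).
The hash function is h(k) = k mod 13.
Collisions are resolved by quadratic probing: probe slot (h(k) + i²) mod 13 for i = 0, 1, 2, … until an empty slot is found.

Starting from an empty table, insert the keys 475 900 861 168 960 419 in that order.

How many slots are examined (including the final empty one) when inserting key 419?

475: h=7 → slot 7
900: h=3 → slot 3
861: h=3, probe 3,4 → slot 4
168: h=12 → slot 12
960: h=11 → slot 11
419: h=3, probe 3,4,7,12,6 → slot 6
Table: [_, _, _, 900, 861, _, 419, 475, _, _, _, 960, 168]

5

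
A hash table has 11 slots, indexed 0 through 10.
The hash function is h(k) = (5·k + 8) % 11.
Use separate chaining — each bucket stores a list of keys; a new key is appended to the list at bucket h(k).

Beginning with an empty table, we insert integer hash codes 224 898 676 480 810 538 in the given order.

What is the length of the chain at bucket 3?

Insert 224: h=6, bucket 6 empty → new chain.
Insert 898: h=10, bucket 10 empty → new chain.
Insert 676: h=0, bucket 0 empty → new chain.
Insert 480: h=10, bucket 10 nonempty → append to chain.
Insert 810: h=10, bucket 10 nonempty → append to chain.
Insert 538: h=3, bucket 3 empty → new chain.
Final buckets:
0: 676
1: .
2: .
3: 538
4: .
5: .
6: 224
7: .
8: .
9: .
10: 898 -> 480 -> 810

1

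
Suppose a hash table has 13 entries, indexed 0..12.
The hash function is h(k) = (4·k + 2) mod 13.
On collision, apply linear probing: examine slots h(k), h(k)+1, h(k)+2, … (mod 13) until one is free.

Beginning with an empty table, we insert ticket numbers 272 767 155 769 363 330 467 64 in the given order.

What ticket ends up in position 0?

363

Insert 272: h=11, slot 11 empty → index 11.
Insert 767: h=2, slot 2 empty → index 2.
Insert 155: h=11, slot 11 occupied → index 12.
Insert 769: h=10, slot 10 empty → index 10.
Insert 363: h=11, slots 11,12 occupied → index 0.
Insert 330: h=9, slot 9 empty → index 9.
Insert 467: h=11, slots 11,12,0 occupied → index 1.
Insert 64: h=11, slots 11,12,0,1,2 occupied → index 3.
Table: [363, 467, 767, 64, _, _, _, _, _, 330, 769, 272, 155]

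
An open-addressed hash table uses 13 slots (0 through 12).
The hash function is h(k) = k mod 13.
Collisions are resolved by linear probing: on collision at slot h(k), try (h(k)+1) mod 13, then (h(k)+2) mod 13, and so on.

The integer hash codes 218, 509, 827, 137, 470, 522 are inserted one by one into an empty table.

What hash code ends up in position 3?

Insert 218: h=10, slot 10 empty -> index 10.
Insert 509: h=2, slot 2 empty -> index 2.
Insert 827: h=8, slot 8 empty -> index 8.
Insert 137: h=7, slot 7 empty -> index 7.
Insert 470: h=2, slot 2 occupied -> index 3.
Insert 522: h=2, slots 2,3 occupied -> index 4.
Table: [_, _, 509, 470, 522, _, _, 137, 827, _, 218, _, _]

470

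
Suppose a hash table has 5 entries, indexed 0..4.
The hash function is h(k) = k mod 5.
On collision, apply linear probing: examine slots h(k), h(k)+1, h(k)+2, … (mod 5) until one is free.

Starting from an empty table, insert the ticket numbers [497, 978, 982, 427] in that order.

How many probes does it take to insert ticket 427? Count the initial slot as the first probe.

497: h=2 => slot 2
978: h=3 => slot 3
982: h=2, probe 2,3,4 => slot 4
427: h=2, probe 2,3,4,0 => slot 0
Table: [427, ∅, 497, 978, 982]

4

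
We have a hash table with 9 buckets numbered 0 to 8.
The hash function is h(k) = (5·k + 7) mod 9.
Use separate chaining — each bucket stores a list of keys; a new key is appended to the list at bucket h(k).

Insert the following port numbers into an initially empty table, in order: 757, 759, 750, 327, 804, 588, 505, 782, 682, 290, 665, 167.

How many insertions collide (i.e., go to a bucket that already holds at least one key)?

757 → bucket 3
759 → bucket 4
750 → bucket 4 (collision)
327 → bucket 4 (collision)
804 → bucket 4 (collision)
588 → bucket 4 (collision)
505 → bucket 3 (collision)
782 → bucket 2
682 → bucket 6
290 → bucket 8
665 → bucket 2 (collision)
167 → bucket 5
Final buckets:
0: —
1: —
2: 782 -> 665
3: 757 -> 505
4: 759 -> 750 -> 327 -> 804 -> 588
5: 167
6: 682
7: —
8: 290

6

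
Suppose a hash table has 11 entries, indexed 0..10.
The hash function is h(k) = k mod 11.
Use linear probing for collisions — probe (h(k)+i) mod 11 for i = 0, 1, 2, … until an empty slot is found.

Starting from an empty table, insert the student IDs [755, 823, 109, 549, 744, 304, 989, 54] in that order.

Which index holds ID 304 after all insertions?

1

755 hashes to 7; slot 7 is free → place at 7.
823 hashes to 9; slot 9 is free → place at 9.
109 hashes to 10; slot 10 is free → place at 10.
549 hashes to 10; 10 taken → place at 0.
744 hashes to 7; 7 taken → place at 8.
304 hashes to 7; 7,8,9,10,0 taken → place at 1.
989 hashes to 10; 10,0,1 taken → place at 2.
54 hashes to 10; 10,0,1,2 taken → place at 3.
Table: [549, 304, 989, 54, ., ., ., 755, 744, 823, 109]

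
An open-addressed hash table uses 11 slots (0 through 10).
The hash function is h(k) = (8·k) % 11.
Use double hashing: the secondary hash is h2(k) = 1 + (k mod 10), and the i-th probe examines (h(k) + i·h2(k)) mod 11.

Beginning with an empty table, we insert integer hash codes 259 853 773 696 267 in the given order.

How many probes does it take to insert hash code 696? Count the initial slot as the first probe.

259 hashes to 4; slot 4 is free => place at 4.
853 hashes to 4, h2=4; 4 taken => place at 8.
773 hashes to 2; slot 2 is free => place at 2.
696 hashes to 2, h2=7; 2 taken => place at 9.
267 hashes to 2, h2=8; 2 taken => place at 10.
Table: [_, _, 773, _, 259, _, _, _, 853, 696, 267]

2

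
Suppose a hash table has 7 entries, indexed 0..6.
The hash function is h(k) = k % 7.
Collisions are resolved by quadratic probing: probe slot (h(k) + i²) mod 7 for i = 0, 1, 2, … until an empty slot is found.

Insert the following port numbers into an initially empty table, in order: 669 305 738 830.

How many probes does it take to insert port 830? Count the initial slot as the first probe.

3

Insert 669: h=4, slot 4 empty -> index 4.
Insert 305: h=4, slot 4 occupied -> index 5.
Insert 738: h=3, slot 3 empty -> index 3.
Insert 830: h=4, slots 4,5 occupied -> index 1.
Table: [—, 830, —, 738, 669, 305, —]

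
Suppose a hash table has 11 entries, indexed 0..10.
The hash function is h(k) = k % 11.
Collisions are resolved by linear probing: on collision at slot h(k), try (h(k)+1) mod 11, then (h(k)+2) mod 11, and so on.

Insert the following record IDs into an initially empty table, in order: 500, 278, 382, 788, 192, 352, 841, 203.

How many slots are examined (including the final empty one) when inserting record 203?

500 hashes to 5; slot 5 is free -> place at 5.
278 hashes to 3; slot 3 is free -> place at 3.
382 hashes to 8; slot 8 is free -> place at 8.
788 hashes to 7; slot 7 is free -> place at 7.
192 hashes to 5; 5 taken -> place at 6.
352 hashes to 0; slot 0 is free -> place at 0.
841 hashes to 5; 5,6,7,8 taken -> place at 9.
203 hashes to 5; 5,6,7,8,9 taken -> place at 10.
Table: [352, ∅, ∅, 278, ∅, 500, 192, 788, 382, 841, 203]

6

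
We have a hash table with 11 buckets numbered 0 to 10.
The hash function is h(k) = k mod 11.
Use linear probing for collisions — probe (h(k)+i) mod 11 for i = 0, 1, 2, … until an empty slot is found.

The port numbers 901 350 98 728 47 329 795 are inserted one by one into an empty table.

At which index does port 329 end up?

901: h=10 → slot 10
350: h=9 → slot 9
98: h=10, probe 10,0 → slot 0
728: h=2 → slot 2
47: h=3 → slot 3
329: h=10, probe 10,0,1 → slot 1
795: h=3, probe 3,4 → slot 4
Table: [98, 329, 728, 47, 795, -, -, -, -, 350, 901]

1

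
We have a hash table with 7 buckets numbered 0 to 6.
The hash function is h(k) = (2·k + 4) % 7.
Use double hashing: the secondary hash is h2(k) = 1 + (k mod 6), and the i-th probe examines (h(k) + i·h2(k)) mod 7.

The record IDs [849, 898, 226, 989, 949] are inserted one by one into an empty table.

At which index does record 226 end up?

Insert 849: h=1, slot 1 empty => index 1.
Insert 898: h=1, h2=5, slot 1 occupied => index 6.
Insert 226: h=1, h2=5, slots 1,6 occupied => index 4.
Insert 989: h=1, h2=6, slot 1 occupied => index 0.
Insert 949: h=5, slot 5 empty => index 5.
Table: [989, 849, -, -, 226, 949, 898]

4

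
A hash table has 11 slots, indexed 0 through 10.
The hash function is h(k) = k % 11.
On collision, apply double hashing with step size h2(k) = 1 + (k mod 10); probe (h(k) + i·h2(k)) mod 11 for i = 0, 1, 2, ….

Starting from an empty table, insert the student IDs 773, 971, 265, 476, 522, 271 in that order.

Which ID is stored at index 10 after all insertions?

476

Insert 773: h=3, slot 3 empty => index 3.
Insert 971: h=3, h2=2, slot 3 occupied => index 5.
Insert 265: h=1, slot 1 empty => index 1.
Insert 476: h=3, h2=7, slot 3 occupied => index 10.
Insert 522: h=5, h2=3, slot 5 occupied => index 8.
Insert 271: h=7, slot 7 empty => index 7.
Table: [∅, 265, ∅, 773, ∅, 971, ∅, 271, 522, ∅, 476]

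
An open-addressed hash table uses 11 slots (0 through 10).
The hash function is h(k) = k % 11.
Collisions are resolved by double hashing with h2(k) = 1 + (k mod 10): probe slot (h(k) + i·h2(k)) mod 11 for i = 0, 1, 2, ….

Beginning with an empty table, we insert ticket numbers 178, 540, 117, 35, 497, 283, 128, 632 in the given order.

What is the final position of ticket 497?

10

178 hashes to 2; slot 2 is free -> place at 2.
540 hashes to 1; slot 1 is free -> place at 1.
117 hashes to 7; slot 7 is free -> place at 7.
35 hashes to 2, h2=6; 2 taken -> place at 8.
497 hashes to 2, h2=8; 2 taken -> place at 10.
283 hashes to 8, h2=4; 8,1 taken -> place at 5.
128 hashes to 7, h2=9; 7,5 taken -> place at 3.
632 hashes to 5, h2=3; 5,8 taken -> place at 0.
Table: [632, 540, 178, 128, ∅, 283, ∅, 117, 35, ∅, 497]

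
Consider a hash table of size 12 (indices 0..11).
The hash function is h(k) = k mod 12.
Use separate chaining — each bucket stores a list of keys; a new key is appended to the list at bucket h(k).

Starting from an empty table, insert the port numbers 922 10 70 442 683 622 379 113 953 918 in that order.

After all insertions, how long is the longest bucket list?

922 → bucket 10
10 → bucket 10 (collision)
70 → bucket 10 (collision)
442 → bucket 10 (collision)
683 → bucket 11
622 → bucket 10 (collision)
379 → bucket 7
113 → bucket 5
953 → bucket 5 (collision)
918 → bucket 6
Final buckets:
0: _
1: _
2: _
3: _
4: _
5: 113 -> 953
6: 918
7: 379
8: _
9: _
10: 922 -> 10 -> 70 -> 442 -> 622
11: 683

5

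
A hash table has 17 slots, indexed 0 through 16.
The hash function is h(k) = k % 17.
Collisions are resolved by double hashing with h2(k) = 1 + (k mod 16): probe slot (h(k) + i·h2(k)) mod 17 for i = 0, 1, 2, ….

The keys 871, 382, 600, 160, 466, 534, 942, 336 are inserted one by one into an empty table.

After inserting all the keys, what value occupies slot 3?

942

Insert 871: h=4, slot 4 empty => index 4.
Insert 382: h=8, slot 8 empty => index 8.
Insert 600: h=5, slot 5 empty => index 5.
Insert 160: h=7, slot 7 empty => index 7.
Insert 466: h=7, h2=3, slot 7 occupied => index 10.
Insert 534: h=7, h2=7, slot 7 occupied => index 14.
Insert 942: h=7, h2=15, slots 7,5 occupied => index 3.
Insert 336: h=13, slot 13 empty => index 13.
Table: [., ., ., 942, 871, 600, ., 160, 382, ., 466, ., ., 336, 534, ., .]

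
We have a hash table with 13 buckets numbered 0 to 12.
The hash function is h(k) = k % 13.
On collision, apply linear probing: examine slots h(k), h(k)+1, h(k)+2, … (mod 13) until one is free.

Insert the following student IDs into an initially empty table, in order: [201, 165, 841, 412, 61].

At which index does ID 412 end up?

11

201 hashes to 6; slot 6 is free -> place at 6.
165 hashes to 9; slot 9 is free -> place at 9.
841 hashes to 9; 9 taken -> place at 10.
412 hashes to 9; 9,10 taken -> place at 11.
61 hashes to 9; 9,10,11 taken -> place at 12.
Table: [∅, ∅, ∅, ∅, ∅, ∅, 201, ∅, ∅, 165, 841, 412, 61]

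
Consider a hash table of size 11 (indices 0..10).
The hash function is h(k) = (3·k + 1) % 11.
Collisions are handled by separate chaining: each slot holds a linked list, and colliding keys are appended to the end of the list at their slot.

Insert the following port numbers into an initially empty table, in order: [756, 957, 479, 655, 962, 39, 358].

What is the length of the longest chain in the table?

756 → bucket 3
957 → bucket 1
479 → bucket 8
655 → bucket 8 (collision)
962 → bucket 5
39 → bucket 8 (collision)
358 → bucket 8 (collision)
Final buckets:
0: .
1: 957
2: .
3: 756
4: .
5: 962
6: .
7: .
8: 479 -> 655 -> 39 -> 358
9: .
10: .

4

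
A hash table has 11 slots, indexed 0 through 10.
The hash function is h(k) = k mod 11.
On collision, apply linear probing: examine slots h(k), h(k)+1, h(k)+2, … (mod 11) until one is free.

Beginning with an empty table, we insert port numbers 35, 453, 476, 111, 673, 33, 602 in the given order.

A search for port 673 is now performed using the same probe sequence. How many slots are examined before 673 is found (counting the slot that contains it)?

4

35 hashes to 2; slot 2 is free -> place at 2.
453 hashes to 2; 2 taken -> place at 3.
476 hashes to 3; 3 taken -> place at 4.
111 hashes to 1; slot 1 is free -> place at 1.
673 hashes to 2; 2,3,4 taken -> place at 5.
33 hashes to 0; slot 0 is free -> place at 0.
602 hashes to 8; slot 8 is free -> place at 8.
Table: [33, 111, 35, 453, 476, 673, —, —, 602, —, —]
Lookup 673: h=2, probe 2,3,4,5 → found at 5.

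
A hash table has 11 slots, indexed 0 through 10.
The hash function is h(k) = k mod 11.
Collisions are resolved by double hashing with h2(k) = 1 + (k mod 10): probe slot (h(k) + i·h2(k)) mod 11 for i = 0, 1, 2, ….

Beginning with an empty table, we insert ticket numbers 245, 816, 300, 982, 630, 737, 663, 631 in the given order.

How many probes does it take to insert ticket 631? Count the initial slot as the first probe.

Insert 245: h=3, slot 3 empty -> index 3.
Insert 816: h=2, slot 2 empty -> index 2.
Insert 300: h=3, h2=1, slot 3 occupied -> index 4.
Insert 982: h=3, h2=3, slot 3 occupied -> index 6.
Insert 630: h=3, h2=1, slots 3,4 occupied -> index 5.
Insert 737: h=0, slot 0 empty -> index 0.
Insert 663: h=3, h2=4, slot 3 occupied -> index 7.
Insert 631: h=4, h2=2, slots 4,6 occupied -> index 8.
Table: [737, -, 816, 245, 300, 630, 982, 663, 631, -, -]

3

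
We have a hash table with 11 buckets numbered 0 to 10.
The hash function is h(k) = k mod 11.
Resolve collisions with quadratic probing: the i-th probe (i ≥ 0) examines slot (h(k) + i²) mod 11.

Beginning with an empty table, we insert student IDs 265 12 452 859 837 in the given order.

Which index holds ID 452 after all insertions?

5

Insert 265: h=1, slot 1 empty -> index 1.
Insert 12: h=1, slot 1 occupied -> index 2.
Insert 452: h=1, slots 1,2 occupied -> index 5.
Insert 859: h=1, slots 1,2,5 occupied -> index 10.
Insert 837: h=1, slots 1,2,5,10 occupied -> index 6.
Table: [-, 265, 12, -, -, 452, 837, -, -, -, 859]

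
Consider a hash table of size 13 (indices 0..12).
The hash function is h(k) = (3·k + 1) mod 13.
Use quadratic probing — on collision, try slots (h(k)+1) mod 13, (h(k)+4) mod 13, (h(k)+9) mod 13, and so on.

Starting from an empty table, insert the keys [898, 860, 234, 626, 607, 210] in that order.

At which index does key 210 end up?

11

Insert 898: h=4, slot 4 empty → index 4.
Insert 860: h=7, slot 7 empty → index 7.
Insert 234: h=1, slot 1 empty → index 1.
Insert 626: h=7, slot 7 occupied → index 8.
Insert 607: h=2, slot 2 empty → index 2.
Insert 210: h=7, slots 7,8 occupied → index 11.
Table: [., 234, 607, ., 898, ., ., 860, 626, ., ., 210, .]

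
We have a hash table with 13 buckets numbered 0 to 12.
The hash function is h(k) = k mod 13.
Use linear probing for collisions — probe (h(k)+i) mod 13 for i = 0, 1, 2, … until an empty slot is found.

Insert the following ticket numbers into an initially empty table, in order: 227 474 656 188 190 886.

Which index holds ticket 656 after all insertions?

8

227: h=6 -> slot 6
474: h=6, probe 6,7 -> slot 7
656: h=6, probe 6,7,8 -> slot 8
188: h=6, probe 6,7,8,9 -> slot 9
190: h=8, probe 8,9,10 -> slot 10
886: h=2 -> slot 2
Table: [∅, ∅, 886, ∅, ∅, ∅, 227, 474, 656, 188, 190, ∅, ∅]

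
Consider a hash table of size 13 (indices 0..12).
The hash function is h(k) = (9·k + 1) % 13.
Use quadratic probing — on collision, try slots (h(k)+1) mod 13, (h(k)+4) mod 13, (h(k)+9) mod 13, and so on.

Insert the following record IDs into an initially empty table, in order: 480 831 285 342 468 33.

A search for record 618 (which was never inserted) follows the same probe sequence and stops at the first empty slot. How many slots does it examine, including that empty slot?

Insert 480: h=5, slot 5 empty => index 5.
Insert 831: h=5, slot 5 occupied => index 6.
Insert 285: h=5, slots 5,6 occupied => index 9.
Insert 342: h=11, slot 11 empty => index 11.
Insert 468: h=1, slot 1 empty => index 1.
Insert 33: h=12, slot 12 empty => index 12.
Table: [_, 468, _, _, _, 480, 831, _, _, 285, _, 342, 33]
Lookup 618: h=12, probe 12,0 → slot 0 empty, not found.

2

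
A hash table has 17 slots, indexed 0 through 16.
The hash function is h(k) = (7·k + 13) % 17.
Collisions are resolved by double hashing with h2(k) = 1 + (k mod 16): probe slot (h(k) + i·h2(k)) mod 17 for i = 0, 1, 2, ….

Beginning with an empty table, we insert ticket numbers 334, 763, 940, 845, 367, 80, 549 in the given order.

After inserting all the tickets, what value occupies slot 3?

334 hashes to 5; slot 5 is free → place at 5.
763 hashes to 16; slot 16 is free → place at 16.
940 hashes to 14; slot 14 is free → place at 14.
845 hashes to 12; slot 12 is free → place at 12.
367 hashes to 15; slot 15 is free → place at 15.
80 hashes to 12, h2=1; 12 taken → place at 13.
549 hashes to 14, h2=6; 14 taken → place at 3.
Table: [∅, ∅, ∅, 549, ∅, 334, ∅, ∅, ∅, ∅, ∅, ∅, 845, 80, 940, 367, 763]

549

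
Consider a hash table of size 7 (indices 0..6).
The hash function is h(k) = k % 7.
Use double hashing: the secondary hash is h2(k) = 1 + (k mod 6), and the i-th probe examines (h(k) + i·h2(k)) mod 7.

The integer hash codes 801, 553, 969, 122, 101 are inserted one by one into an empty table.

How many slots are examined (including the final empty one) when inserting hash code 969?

Insert 801: h=3, slot 3 empty => index 3.
Insert 553: h=0, slot 0 empty => index 0.
Insert 969: h=3, h2=4, slots 3,0 occupied => index 4.
Insert 122: h=3, h2=3, slot 3 occupied => index 6.
Insert 101: h=3, h2=6, slot 3 occupied => index 2.
Table: [553, _, 101, 801, 969, _, 122]

3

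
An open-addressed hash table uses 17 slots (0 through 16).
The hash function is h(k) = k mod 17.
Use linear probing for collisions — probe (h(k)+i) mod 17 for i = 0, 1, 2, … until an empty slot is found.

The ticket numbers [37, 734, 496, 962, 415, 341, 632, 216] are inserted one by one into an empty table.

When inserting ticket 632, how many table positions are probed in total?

4

37 hashes to 3; slot 3 is free -> place at 3.
734 hashes to 3; 3 taken -> place at 4.
496 hashes to 3; 3,4 taken -> place at 5.
962 hashes to 10; slot 10 is free -> place at 10.
415 hashes to 7; slot 7 is free -> place at 7.
341 hashes to 1; slot 1 is free -> place at 1.
632 hashes to 3; 3,4,5 taken -> place at 6.
216 hashes to 12; slot 12 is free -> place at 12.
Table: [∅, 341, ∅, 37, 734, 496, 632, 415, ∅, ∅, 962, ∅, 216, ∅, ∅, ∅, ∅]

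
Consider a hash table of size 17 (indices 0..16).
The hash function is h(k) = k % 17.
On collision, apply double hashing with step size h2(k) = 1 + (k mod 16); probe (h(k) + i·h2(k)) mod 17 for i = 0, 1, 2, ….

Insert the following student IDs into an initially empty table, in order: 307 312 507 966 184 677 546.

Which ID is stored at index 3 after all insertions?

677

307: h=1 => slot 1
312: h=6 => slot 6
507: h=14 => slot 14
966: h=14, h2=7, probe 14,4 => slot 4
184: h=14, h2=9, probe 14,6,15 => slot 15
677: h=14, h2=6, probe 14,3 => slot 3
546: h=2 => slot 2
Table: [-, 307, 546, 677, 966, -, 312, -, -, -, -, -, -, -, 507, 184, -]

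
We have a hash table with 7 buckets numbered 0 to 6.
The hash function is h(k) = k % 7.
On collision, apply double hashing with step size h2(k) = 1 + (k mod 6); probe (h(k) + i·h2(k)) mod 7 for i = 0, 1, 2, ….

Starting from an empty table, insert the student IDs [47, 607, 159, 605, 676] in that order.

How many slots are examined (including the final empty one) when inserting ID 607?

2

47 hashes to 5; slot 5 is free => place at 5.
607 hashes to 5, h2=2; 5 taken => place at 0.
159 hashes to 5, h2=4; 5 taken => place at 2.
605 hashes to 3; slot 3 is free => place at 3.
676 hashes to 4; slot 4 is free => place at 4.
Table: [607, ∅, 159, 605, 676, 47, ∅]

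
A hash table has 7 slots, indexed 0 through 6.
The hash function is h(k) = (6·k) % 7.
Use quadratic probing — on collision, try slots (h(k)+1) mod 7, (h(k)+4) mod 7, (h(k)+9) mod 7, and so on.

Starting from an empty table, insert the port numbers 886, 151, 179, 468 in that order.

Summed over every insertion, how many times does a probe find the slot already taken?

886 hashes to 3; slot 3 is free => place at 3.
151 hashes to 3; 3 taken => place at 4.
179 hashes to 3; 3,4 taken => place at 0.
468 hashes to 1; slot 1 is free => place at 1.
Table: [179, 468, -, 886, 151, -, -]

3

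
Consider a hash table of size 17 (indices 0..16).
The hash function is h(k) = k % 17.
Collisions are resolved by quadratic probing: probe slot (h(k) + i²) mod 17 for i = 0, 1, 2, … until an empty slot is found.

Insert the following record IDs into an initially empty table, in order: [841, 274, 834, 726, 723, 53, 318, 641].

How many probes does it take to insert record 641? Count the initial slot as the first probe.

3

Insert 841: h=8, slot 8 empty => index 8.
Insert 274: h=2, slot 2 empty => index 2.
Insert 834: h=1, slot 1 empty => index 1.
Insert 726: h=12, slot 12 empty => index 12.
Insert 723: h=9, slot 9 empty => index 9.
Insert 53: h=2, slot 2 occupied => index 3.
Insert 318: h=12, slot 12 occupied => index 13.
Insert 641: h=12, slots 12,13 occupied => index 16.
Table: [_, 834, 274, 53, _, _, _, _, 841, 723, _, _, 726, 318, _, _, 641]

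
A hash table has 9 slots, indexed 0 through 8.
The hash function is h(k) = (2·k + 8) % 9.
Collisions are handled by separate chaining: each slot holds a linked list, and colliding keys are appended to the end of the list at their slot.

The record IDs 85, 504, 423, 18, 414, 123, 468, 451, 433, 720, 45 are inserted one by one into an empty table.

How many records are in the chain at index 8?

7

85 -> bucket 7
504 -> bucket 8
423 -> bucket 8 (collision)
18 -> bucket 8 (collision)
414 -> bucket 8 (collision)
123 -> bucket 2
468 -> bucket 8 (collision)
451 -> bucket 1
433 -> bucket 1 (collision)
720 -> bucket 8 (collision)
45 -> bucket 8 (collision)
Final buckets:
0: .
1: 451 -> 433
2: 123
3: .
4: .
5: .
6: .
7: 85
8: 504 -> 423 -> 18 -> 414 -> 468 -> 720 -> 45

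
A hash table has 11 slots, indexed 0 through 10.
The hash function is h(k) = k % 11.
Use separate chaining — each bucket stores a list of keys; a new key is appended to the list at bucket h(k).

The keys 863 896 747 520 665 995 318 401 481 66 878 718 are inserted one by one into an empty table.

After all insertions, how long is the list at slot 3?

2

Insert 863: h=5, bucket 5 empty → new chain.
Insert 896: h=5, bucket 5 nonempty → append to chain.
Insert 747: h=10, bucket 10 empty → new chain.
Insert 520: h=3, bucket 3 empty → new chain.
Insert 665: h=5, bucket 5 nonempty → append to chain.
Insert 995: h=5, bucket 5 nonempty → append to chain.
Insert 318: h=10, bucket 10 nonempty → append to chain.
Insert 401: h=5, bucket 5 nonempty → append to chain.
Insert 481: h=8, bucket 8 empty → new chain.
Insert 66: h=0, bucket 0 empty → new chain.
Insert 878: h=9, bucket 9 empty → new chain.
Insert 718: h=3, bucket 3 nonempty → append to chain.
Final buckets:
0: 66
1: -
2: -
3: 520 -> 718
4: -
5: 863 -> 896 -> 665 -> 995 -> 401
6: -
7: -
8: 481
9: 878
10: 747 -> 318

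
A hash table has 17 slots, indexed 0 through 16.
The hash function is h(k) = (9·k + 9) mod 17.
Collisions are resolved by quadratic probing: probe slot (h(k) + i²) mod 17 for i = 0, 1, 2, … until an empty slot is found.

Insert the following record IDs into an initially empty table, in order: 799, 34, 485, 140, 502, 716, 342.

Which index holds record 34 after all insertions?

799: h=9 -> slot 9
34: h=9, probe 9,10 -> slot 10
485: h=5 -> slot 5
140: h=11 -> slot 11
502: h=5, probe 5,6 -> slot 6
716: h=10, probe 10,11,14 -> slot 14
342: h=10, probe 10,11,14,2 -> slot 2
Table: [—, —, 342, —, —, 485, 502, —, —, 799, 34, 140, —, —, 716, —, —]

10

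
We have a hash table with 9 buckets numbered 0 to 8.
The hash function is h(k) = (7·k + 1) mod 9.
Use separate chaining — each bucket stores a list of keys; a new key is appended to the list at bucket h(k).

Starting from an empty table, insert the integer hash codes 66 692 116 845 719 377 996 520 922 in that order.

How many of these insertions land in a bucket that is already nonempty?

Insert 66: h=4, bucket 4 empty -> new chain.
Insert 692: h=3, bucket 3 empty -> new chain.
Insert 116: h=3, bucket 3 nonempty -> append to chain.
Insert 845: h=3, bucket 3 nonempty -> append to chain.
Insert 719: h=3, bucket 3 nonempty -> append to chain.
Insert 377: h=3, bucket 3 nonempty -> append to chain.
Insert 996: h=7, bucket 7 empty -> new chain.
Insert 520: h=5, bucket 5 empty -> new chain.
Insert 922: h=2, bucket 2 empty -> new chain.
Final buckets:
0: .
1: .
2: 922
3: 692 -> 116 -> 845 -> 719 -> 377
4: 66
5: 520
6: .
7: 996
8: .

4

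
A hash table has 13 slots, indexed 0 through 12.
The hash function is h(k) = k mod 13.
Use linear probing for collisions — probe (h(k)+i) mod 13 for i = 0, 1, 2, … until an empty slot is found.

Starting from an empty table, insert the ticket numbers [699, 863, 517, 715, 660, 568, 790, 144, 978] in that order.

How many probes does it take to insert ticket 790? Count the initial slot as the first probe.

5

Insert 699: h=10, slot 10 empty -> index 10.
Insert 863: h=5, slot 5 empty -> index 5.
Insert 517: h=10, slot 10 occupied -> index 11.
Insert 715: h=0, slot 0 empty -> index 0.
Insert 660: h=10, slots 10,11 occupied -> index 12.
Insert 568: h=9, slot 9 empty -> index 9.
Insert 790: h=10, slots 10,11,12,0 occupied -> index 1.
Insert 144: h=1, slot 1 occupied -> index 2.
Insert 978: h=3, slot 3 empty -> index 3.
Table: [715, 790, 144, 978, ∅, 863, ∅, ∅, ∅, 568, 699, 517, 660]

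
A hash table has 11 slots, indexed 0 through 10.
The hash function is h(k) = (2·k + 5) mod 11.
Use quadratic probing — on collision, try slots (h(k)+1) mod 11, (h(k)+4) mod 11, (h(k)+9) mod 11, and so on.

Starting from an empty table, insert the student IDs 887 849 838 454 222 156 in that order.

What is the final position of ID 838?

10

887 hashes to 8; slot 8 is free → place at 8.
849 hashes to 9; slot 9 is free → place at 9.
838 hashes to 9; 9 taken → place at 10.
454 hashes to 0; slot 0 is free → place at 0.
222 hashes to 9; 9,10 taken → place at 2.
156 hashes to 9; 9,10,2 taken → place at 7.
Table: [454, _, 222, _, _, _, _, 156, 887, 849, 838]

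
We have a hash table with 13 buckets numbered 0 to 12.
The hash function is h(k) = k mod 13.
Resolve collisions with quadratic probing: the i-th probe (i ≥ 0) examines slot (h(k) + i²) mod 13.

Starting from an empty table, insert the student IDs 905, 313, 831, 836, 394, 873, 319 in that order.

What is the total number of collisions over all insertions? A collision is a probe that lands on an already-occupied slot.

1

905 hashes to 8; slot 8 is free -> place at 8.
313 hashes to 1; slot 1 is free -> place at 1.
831 hashes to 12; slot 12 is free -> place at 12.
836 hashes to 4; slot 4 is free -> place at 4.
394 hashes to 4; 4 taken -> place at 5.
873 hashes to 2; slot 2 is free -> place at 2.
319 hashes to 7; slot 7 is free -> place at 7.
Table: [-, 313, 873, -, 836, 394, -, 319, 905, -, -, -, 831]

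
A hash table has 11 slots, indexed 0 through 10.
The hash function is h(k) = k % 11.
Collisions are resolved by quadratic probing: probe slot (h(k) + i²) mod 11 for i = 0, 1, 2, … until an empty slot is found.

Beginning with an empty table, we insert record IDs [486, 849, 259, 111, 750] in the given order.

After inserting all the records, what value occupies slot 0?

750

486: h=2 -> slot 2
849: h=2, probe 2,3 -> slot 3
259: h=6 -> slot 6
111: h=1 -> slot 1
750: h=2, probe 2,3,6,0 -> slot 0
Table: [750, 111, 486, 849, ∅, ∅, 259, ∅, ∅, ∅, ∅]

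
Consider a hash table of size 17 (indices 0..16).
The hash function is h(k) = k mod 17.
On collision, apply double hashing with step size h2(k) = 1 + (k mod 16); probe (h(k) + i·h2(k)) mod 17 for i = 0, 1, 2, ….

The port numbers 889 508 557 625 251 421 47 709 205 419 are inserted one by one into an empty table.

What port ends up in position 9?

889: h=5 => slot 5
508: h=15 => slot 15
557: h=13 => slot 13
625: h=13, h2=2, probe 13,15,0 => slot 0
251: h=13, h2=12, probe 13,8 => slot 8
421: h=13, h2=6, probe 13,2 => slot 2
47: h=13, h2=16, probe 13,12 => slot 12
709: h=12, h2=6, probe 12,1 => slot 1
205: h=1, h2=14, probe 1,15,12,9 => slot 9
419: h=11 => slot 11
Table: [625, 709, 421, ., ., 889, ., ., 251, 205, ., 419, 47, 557, ., 508, .]

205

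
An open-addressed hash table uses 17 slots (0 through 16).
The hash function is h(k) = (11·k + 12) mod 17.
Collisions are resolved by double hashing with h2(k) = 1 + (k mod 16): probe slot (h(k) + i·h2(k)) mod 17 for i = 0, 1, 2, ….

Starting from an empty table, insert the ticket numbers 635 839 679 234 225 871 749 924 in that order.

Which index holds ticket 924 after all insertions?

15

635: h=10 => slot 10
839: h=10, h2=8, probe 10,1 => slot 1
679: h=1, h2=8, probe 1,9 => slot 9
234: h=2 => slot 2
225: h=5 => slot 5
871: h=5, h2=8, probe 5,13 => slot 13
749: h=6 => slot 6
924: h=10, h2=13, probe 10,6,2,15 => slot 15
Table: [∅, 839, 234, ∅, ∅, 225, 749, ∅, ∅, 679, 635, ∅, ∅, 871, ∅, 924, ∅]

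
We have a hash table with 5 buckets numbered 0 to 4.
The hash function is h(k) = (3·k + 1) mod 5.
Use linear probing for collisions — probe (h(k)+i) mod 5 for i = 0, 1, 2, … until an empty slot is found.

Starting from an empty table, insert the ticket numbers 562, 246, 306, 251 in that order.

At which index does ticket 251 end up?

562 hashes to 2; slot 2 is free => place at 2.
246 hashes to 4; slot 4 is free => place at 4.
306 hashes to 4; 4 taken => place at 0.
251 hashes to 4; 4,0 taken => place at 1.
Table: [306, 251, 562, —, 246]

1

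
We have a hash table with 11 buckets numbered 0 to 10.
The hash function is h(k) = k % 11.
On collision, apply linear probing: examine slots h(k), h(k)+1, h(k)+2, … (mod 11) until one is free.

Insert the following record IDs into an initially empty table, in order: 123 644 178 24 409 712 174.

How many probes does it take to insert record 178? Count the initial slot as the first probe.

Insert 123: h=2, slot 2 empty -> index 2.
Insert 644: h=6, slot 6 empty -> index 6.
Insert 178: h=2, slot 2 occupied -> index 3.
Insert 24: h=2, slots 2,3 occupied -> index 4.
Insert 409: h=2, slots 2,3,4 occupied -> index 5.
Insert 712: h=8, slot 8 empty -> index 8.
Insert 174: h=9, slot 9 empty -> index 9.
Table: [∅, ∅, 123, 178, 24, 409, 644, ∅, 712, 174, ∅]

2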